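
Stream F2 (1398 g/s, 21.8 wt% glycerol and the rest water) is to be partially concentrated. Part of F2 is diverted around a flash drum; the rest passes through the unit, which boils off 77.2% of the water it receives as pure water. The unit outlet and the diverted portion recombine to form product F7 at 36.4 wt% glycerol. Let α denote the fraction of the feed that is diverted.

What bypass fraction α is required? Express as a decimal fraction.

0.336

All 1398×0.218 = 304.76 g/s of glycerol reaches F7, so F7 = 304.76/0.364 = 837.26 g/s and vapour = 560.74 g/s.
The evaporator receives (1−α)·1398 of feed at 0.782 water and removes 0.772 of that water:
0.772×0.782×(1−α)×1398 = 560.74
(1−α) = 560.74/843.98 = 0.6644;  α = 0.3356.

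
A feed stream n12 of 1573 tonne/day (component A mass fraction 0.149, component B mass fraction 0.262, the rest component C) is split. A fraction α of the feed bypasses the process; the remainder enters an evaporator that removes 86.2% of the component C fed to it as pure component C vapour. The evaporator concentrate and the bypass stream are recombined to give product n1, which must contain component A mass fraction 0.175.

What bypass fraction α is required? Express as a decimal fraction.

0.707

All 1573×0.149 = 234.38 tonne/day of component A reaches n1, so n1 = 234.38/0.175 = 1339.3 tonne/day and vapour = 233.7 tonne/day.
The evaporator receives (1−α)·1573 of feed at 0.589 component C and removes 0.862 of that component C:
0.862×0.589×(1−α)×1573 = 233.7
(1−α) = 233.7/798.64 = 0.2926;  α = 0.7074.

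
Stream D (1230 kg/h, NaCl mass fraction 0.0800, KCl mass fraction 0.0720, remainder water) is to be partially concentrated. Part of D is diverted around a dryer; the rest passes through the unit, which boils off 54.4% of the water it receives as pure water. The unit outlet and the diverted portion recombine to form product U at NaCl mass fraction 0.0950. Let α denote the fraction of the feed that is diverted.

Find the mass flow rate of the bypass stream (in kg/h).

All 1230×0.080 = 98.4 kg/h of NaCl reaches U, so U = 98.4/0.095 = 1035.8 kg/h and vapour = 194.21 kg/h.
The evaporator receives (1−α)·1230 of feed at 0.848 water and removes 0.544 of that water:
0.544×0.848×(1−α)×1230 = 194.21
(1−α) = 194.21/567.41 = 0.3423;  α = 0.6577.
Bypass flow = 0.6577×1230 = 809 kg/h.

809 kg/h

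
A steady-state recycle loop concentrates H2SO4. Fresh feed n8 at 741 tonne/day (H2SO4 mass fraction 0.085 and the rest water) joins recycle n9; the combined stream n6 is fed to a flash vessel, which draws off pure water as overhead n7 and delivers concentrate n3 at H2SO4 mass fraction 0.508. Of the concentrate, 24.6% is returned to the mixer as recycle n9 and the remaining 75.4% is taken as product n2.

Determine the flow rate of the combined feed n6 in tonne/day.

Overall H2SO4 balance (none leaves overhead): H2SO4 in fresh feed = H2SO4 in product, i.e. 741×0.085 = (1−0.246)·n3·0.508.
n3 = 62.985/(0.508×0.754) = 164.44 tonne/day.
Recycle n9 = 0.246×164.44 = 40.452 tonne/day.
Combined feed n6 = 741 + 40.452 = 781.45 tonne/day.

781.5 tonne/day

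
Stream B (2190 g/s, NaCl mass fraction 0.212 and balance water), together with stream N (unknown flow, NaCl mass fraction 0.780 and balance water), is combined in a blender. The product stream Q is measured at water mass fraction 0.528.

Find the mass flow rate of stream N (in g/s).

1849 g/s

Let N be the unknown flow. Total out = 2190 + N.
water balance: 1725.7 + 0.220·N = 0.528·(2190 + N)
(0.220 − 0.528)·N = 0.528×2190 − 1725.7 = -569.4
N = -569.4 / -0.308 = 1848.7 g/s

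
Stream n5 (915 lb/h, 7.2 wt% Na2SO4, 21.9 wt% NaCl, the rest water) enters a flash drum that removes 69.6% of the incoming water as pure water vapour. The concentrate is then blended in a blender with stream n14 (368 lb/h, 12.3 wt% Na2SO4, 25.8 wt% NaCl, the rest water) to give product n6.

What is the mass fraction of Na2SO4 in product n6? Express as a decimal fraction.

Vapour removed = 0.696×0.709×915 = 451.52 lb/h; concentrate = 463.48 lb/h.
Na2SO4 reaching the mixer = 65.88 (from concentrate) + 368×0.123 = 111.14 lb/h.
Product flow = 463.48 + 368 = 831.48 lb/h; Na2SO4 fraction = 0.134.

0.134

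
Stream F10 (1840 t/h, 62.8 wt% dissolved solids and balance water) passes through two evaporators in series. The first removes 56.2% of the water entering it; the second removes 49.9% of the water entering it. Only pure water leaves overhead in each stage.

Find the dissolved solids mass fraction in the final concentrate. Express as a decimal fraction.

0.885

water in feed = 1840×0.372 = 684.48 t/h.
After stage 1: water left = (1−0.562)×684.48 = 299.8; stream total = 1455.3 t/h.
After stage 2: water left = (1−0.499)×299.8 = 150.2; final concentrate = 1305.7 t/h.
dissolved solids fraction = 1155.5/1305.7 = 0.885.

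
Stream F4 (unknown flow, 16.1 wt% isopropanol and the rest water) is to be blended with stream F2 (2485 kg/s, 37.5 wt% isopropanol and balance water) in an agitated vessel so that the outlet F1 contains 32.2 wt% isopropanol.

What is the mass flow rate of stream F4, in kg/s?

Let F4 be the unknown flow. Total out = 2485 + F4.
isopropanol balance: 931.88 + 0.161·F4 = 0.322·(2485 + F4)
(0.161 − 0.322)·F4 = 0.322×2485 − 931.88 = -131.7
F4 = -131.7 / -0.161 = 818.04 kg/s

818 kg/s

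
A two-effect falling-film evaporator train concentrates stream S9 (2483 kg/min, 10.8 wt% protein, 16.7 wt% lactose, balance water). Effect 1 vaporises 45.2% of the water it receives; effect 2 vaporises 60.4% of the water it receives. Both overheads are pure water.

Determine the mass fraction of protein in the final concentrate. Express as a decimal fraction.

0.250

water in feed = 2483×0.725 = 1800.2 kg/min.
After stage 1: water left = (1−0.452)×1800.2 = 986.5; stream total = 1669.3 kg/min.
After stage 2: water left = (1−0.604)×986.5 = 390.65; final concentrate = 1073.5 kg/min.
protein fraction = 268.16/1073.5 = 0.250.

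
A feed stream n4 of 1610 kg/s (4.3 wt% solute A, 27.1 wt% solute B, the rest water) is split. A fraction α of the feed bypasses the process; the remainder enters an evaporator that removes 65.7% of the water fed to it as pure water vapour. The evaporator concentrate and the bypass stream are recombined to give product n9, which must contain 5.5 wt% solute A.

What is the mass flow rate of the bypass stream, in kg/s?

830.6 kg/s

All 1610×0.043 = 69.23 kg/s of solute A reaches n9, so n9 = 69.23/0.055 = 1258.7 kg/s and vapour = 351.27 kg/s.
The evaporator receives (1−α)·1610 of feed at 0.686 water and removes 0.657 of that water:
0.657×0.686×(1−α)×1610 = 351.27
(1−α) = 351.27/725.63 = 0.4841;  α = 0.5159.
Bypass flow = 0.5159×1610 = 830.61 kg/s.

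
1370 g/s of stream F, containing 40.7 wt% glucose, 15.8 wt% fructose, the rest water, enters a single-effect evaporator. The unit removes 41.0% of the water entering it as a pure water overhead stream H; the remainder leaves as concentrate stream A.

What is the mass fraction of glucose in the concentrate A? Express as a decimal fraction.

glucose is not removed: 1370×0.407 = 557.59 g/s of glucose enters A.
water entering = 1370×0.435 = 595.95 g/s; overhead removed = 0.410×595.95 = 244.34 g/s.
Concentrate = 1370 − 244.34 = 1125.7 g/s.
Mass fraction = 557.59/1125.7 = 0.495.

0.495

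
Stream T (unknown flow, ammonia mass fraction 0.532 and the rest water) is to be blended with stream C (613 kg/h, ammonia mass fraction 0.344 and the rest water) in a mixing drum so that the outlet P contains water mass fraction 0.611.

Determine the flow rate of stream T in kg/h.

192.9 kg/h

Let T be the unknown flow. Total out = 613 + T.
water balance: 402.13 + 0.468·T = 0.611·(613 + T)
(0.468 − 0.611)·T = 0.611×613 − 402.13 = -27.585
T = -27.585 / -0.143 = 192.9 kg/h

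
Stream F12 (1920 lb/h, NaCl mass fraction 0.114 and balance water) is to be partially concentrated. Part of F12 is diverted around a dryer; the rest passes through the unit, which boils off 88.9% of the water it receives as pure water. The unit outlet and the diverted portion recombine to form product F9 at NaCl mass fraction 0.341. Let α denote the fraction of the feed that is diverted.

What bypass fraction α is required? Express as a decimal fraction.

All 1920×0.114 = 218.88 lb/h of NaCl reaches F9, so F9 = 218.88/0.341 = 641.88 lb/h and vapour = 1278.1 lb/h.
The evaporator receives (1−α)·1920 of feed at 0.886 water and removes 0.889 of that water:
0.889×0.886×(1−α)×1920 = 1278.1
(1−α) = 1278.1/1512.3 = 0.8452;  α = 0.1548.

0.155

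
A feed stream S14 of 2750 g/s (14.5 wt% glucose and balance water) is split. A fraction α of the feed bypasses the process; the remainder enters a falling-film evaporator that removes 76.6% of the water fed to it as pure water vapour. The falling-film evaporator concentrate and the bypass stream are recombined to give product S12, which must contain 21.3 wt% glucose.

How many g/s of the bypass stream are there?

All 2750×0.145 = 398.75 g/s of glucose reaches S12, so S12 = 398.75/0.213 = 1872.1 g/s and vapour = 877.93 g/s.
The evaporator receives (1−α)·2750 of feed at 0.855 water and removes 0.766 of that water:
0.766×0.855×(1−α)×2750 = 877.93
(1−α) = 877.93/1801.1 = 0.4875;  α = 0.5125.
Bypass flow = 0.5125×2750 = 1409.5 g/s.

1409 g/s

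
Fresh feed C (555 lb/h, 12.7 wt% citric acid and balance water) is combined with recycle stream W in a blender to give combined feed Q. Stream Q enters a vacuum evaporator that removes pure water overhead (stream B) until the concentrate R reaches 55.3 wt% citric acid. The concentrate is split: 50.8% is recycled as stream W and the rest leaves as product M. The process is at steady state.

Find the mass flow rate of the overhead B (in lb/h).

427.5 lb/h

Overall citric acid balance (none leaves overhead): citric acid in fresh feed = citric acid in product, i.e. 555×0.127 = (1−0.508)·R·0.553.
R = 70.485/(0.553×0.492) = 259.06 lb/h.
Recycle W = 0.508×259.06 = 131.6 lb/h.
Combined feed Q = 555 + 131.6 = 686.6 lb/h.
Overhead B = Q − R = 686.6 − 259.06 = 427.54 lb/h.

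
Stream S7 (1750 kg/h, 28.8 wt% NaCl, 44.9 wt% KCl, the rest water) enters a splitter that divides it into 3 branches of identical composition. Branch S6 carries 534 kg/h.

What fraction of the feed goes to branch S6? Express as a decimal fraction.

Fraction to S6 = 534/1750 = 0.3051.

0.305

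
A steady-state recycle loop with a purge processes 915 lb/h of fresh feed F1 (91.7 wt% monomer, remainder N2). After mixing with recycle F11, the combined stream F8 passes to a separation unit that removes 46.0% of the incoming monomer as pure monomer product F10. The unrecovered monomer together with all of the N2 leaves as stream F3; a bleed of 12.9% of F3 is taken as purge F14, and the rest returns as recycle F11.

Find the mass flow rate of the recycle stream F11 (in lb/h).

N2 enters only via F1 and leaves only via the purge: 915×0.083 = 0.129×(N2 in F3), and the separation unit passes all N2, so N2 in F8 = N2 in F3 = 588.72 lb/h.
monomer in F8: m_A = 915×0.917 + (1−0.129)·(1−0.460)·m_A, so m_A = 839.06/0.5297 = 1584.1 lb/h.
F3 = (1−0.460)×1584.1 + 588.72 = 1444.2 lb/h.
Recycle F11 = (1−0.129)×1444.2 = 1257.9 lb/h.

1258 lb/h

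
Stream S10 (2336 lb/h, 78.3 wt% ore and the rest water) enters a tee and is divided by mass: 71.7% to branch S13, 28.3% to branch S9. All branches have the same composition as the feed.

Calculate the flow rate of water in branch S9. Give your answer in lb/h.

Branch S9 total = 0.283×2336 = 661.09 lb/h.
water in S9 = 0.217×661.09 = 143.46 lb/h.

143.5 lb/h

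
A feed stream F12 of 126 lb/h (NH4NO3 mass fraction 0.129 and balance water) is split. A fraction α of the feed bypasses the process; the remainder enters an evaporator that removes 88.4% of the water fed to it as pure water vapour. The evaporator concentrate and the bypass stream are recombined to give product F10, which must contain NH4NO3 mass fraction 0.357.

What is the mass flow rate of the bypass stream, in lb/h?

21.49 lb/h

All 126×0.129 = 16.254 lb/h of NH4NO3 reaches F10, so F10 = 16.254/0.357 = 45.529 lb/h and vapour = 80.471 lb/h.
The evaporator receives (1−α)·126 of feed at 0.871 water and removes 0.884 of that water:
0.884×0.871×(1−α)×126 = 80.471
(1−α) = 80.471/97.015 = 0.8295;  α = 0.1705.
Bypass flow = 0.1705×126 = 21.488 lb/h.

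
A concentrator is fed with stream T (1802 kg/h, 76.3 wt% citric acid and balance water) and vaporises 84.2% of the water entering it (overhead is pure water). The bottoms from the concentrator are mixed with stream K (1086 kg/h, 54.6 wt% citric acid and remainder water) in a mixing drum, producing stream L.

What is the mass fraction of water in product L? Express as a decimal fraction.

Vapour removed = 0.842×0.237×1802 = 359.6 kg/h; concentrate = 1442.4 kg/h.
water reaching the mixer = 67.478 (from concentrate) + 1086×0.454 = 560.52 kg/h.
Product flow = 1442.4 + 1086 = 2528.4 kg/h; water fraction = 0.222.

0.222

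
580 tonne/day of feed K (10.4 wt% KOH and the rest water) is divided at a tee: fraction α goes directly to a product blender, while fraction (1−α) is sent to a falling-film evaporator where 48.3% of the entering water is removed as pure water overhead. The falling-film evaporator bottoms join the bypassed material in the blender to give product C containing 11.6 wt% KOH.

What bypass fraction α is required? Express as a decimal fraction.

0.761

All 580×0.104 = 60.32 tonne/day of KOH reaches C, so C = 60.32/0.116 = 520 tonne/day and vapour = 60 tonne/day.
The evaporator receives (1−α)·580 of feed at 0.896 water and removes 0.483 of that water:
0.483×0.896×(1−α)×580 = 60
(1−α) = 60/251.01 = 0.2390;  α = 0.7610.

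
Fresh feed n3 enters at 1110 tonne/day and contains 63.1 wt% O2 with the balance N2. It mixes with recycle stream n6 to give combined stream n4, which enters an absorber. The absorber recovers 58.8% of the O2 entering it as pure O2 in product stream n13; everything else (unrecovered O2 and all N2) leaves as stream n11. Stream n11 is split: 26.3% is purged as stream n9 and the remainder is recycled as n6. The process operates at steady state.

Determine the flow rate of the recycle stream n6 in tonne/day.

1453 tonne/day

N2 enters only via n3 and leaves only via the purge: 1110×0.369 = 0.263×(N2 in n11), and the absorber passes all N2, so N2 in n4 = N2 in n11 = 1557.4 tonne/day.
O2 in n4: m_A = 1110×0.631 + (1−0.263)·(1−0.588)·m_A, so m_A = 700.41/0.6964 = 1005.8 tonne/day.
n11 = (1−0.588)×1005.8 + 1557.4 = 1971.8 tonne/day.
Recycle n6 = (1−0.263)×1971.8 = 1453.2 tonne/day.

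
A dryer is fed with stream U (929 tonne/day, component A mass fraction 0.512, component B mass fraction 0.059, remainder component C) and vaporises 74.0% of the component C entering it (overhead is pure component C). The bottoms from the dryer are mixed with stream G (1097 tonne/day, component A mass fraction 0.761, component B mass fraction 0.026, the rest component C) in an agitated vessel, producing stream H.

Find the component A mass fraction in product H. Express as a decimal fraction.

Vapour removed = 0.740×0.429×929 = 294.92 tonne/day; concentrate = 634.08 tonne/day.
component A reaching the mixer = 475.65 (from concentrate) + 1097×0.761 = 1310.5 tonne/day.
Product flow = 634.08 + 1097 = 1731.1 tonne/day; component A fraction = 0.757.

0.757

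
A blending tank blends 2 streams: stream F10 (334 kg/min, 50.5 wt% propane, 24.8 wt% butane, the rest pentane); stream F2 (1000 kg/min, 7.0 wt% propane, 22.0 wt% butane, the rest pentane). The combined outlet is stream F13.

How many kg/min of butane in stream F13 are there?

butane out = butane in = 334×0.248 + 1000×0.220 = 302.83 kg/min.

302.8 kg/min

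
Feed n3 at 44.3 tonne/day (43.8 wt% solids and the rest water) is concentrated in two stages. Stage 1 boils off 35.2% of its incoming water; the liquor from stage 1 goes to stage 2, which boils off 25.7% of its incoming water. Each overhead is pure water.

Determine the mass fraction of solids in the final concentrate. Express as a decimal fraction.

water in feed = 44.3×0.562 = 24.897 tonne/day.
After stage 1: water left = (1−0.352)×24.897 = 16.133; stream total = 35.536 tonne/day.
After stage 2: water left = (1−0.257)×16.133 = 11.987; final concentrate = 31.39 tonne/day.
solids fraction = 19.403/31.39 = 0.618.

0.618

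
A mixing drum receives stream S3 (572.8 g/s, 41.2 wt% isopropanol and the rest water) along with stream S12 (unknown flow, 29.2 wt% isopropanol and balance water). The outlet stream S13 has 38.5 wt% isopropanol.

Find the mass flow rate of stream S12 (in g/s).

Let S12 be the unknown flow. Total out = 572.8 + S12.
isopropanol balance: 235.99 + 0.292·S12 = 0.385·(572.8 + S12)
(0.292 − 0.385)·S12 = 0.385×572.8 − 235.99 = -15.466
S12 = -15.466 / -0.093 = 166.3 g/s

166.3 g/s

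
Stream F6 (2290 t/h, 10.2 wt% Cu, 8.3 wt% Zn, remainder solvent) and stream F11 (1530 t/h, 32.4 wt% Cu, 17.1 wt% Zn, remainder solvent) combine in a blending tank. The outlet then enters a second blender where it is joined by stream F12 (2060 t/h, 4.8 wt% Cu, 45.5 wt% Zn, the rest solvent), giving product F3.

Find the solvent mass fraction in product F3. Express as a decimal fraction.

Overall, product flow = 5880 t/h.
solvent in = 2290×0.815 + 1530×0.505 + 2060×0.497 = 3662.8 t/h.
solvent fraction in F3 = 0.623.

0.623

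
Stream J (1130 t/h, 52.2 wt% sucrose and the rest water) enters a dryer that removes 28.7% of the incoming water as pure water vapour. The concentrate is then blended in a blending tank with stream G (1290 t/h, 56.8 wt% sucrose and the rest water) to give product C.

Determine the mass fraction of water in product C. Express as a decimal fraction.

Vapour removed = 0.287×0.478×1130 = 155.02 t/h; concentrate = 974.98 t/h.
water reaching the mixer = 385.12 (from concentrate) + 1290×0.432 = 942.4 t/h.
Product flow = 974.98 + 1290 = 2265 t/h; water fraction = 0.4161.

0.4161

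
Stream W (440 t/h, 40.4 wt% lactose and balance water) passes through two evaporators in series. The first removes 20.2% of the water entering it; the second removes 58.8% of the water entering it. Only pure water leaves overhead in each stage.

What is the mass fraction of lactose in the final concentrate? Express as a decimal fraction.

water in feed = 440×0.596 = 262.24 t/h.
After stage 1: water left = (1−0.202)×262.24 = 209.27; stream total = 387.03 t/h.
After stage 2: water left = (1−0.588)×209.27 = 86.218; final concentrate = 263.98 t/h.
lactose fraction = 177.76/263.98 = 0.6734.

0.6734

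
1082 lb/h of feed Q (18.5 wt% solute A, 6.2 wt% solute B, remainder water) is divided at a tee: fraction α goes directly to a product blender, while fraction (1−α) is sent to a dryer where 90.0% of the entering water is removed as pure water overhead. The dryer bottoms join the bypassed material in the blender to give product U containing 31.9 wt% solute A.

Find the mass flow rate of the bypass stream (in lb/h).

All 1082×0.185 = 200.17 lb/h of solute A reaches U, so U = 200.17/0.319 = 627.49 lb/h and vapour = 454.51 lb/h.
The evaporator receives (1−α)·1082 of feed at 0.753 water and removes 0.900 of that water:
0.900×0.753×(1−α)×1082 = 454.51
(1−α) = 454.51/733.27 = 0.6198;  α = 0.3802.
Bypass flow = 0.3802×1082 = 411.34 lb/h.

411.3 lb/h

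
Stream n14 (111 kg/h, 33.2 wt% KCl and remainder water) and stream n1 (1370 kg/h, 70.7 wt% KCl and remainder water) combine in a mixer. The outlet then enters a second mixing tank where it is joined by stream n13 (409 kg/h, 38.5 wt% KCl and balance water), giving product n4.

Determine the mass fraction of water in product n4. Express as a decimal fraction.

Overall, product flow = 1890 kg/h.
water in = 111×0.668 + 1370×0.293 + 409×0.615 = 727.09 kg/h.
water fraction in n4 = 0.385.

0.385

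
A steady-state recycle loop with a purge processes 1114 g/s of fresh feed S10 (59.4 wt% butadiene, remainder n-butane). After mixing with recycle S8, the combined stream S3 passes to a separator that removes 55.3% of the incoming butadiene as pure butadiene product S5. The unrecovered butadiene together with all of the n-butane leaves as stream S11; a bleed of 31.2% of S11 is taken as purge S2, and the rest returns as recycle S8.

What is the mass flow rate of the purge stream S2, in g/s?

n-butane enters only via S10 and leaves only via the purge: 1114×0.406 = 0.312×(n-butane in S11), and the separator passes all n-butane, so n-butane in S3 = n-butane in S11 = 1449.6 g/s.
butadiene in S3: m_A = 1114×0.594 + (1−0.312)·(1−0.553)·m_A, so m_A = 661.72/0.6925 = 955.6 g/s.
S11 = (1−0.553)×955.6 + 1449.6 = 1876.8 g/s.
Purge S2 = 0.312×1876.8 = 585.56 g/s.

585.6 g/s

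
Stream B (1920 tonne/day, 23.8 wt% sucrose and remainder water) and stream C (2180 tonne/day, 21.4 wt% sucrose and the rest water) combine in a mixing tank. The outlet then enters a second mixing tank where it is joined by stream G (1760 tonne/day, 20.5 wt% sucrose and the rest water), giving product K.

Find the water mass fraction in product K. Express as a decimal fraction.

0.781

Overall, product flow = 5860 tonne/day.
water in = 1920×0.762 + 2180×0.786 + 1760×0.795 = 4575.7 tonne/day.
water fraction in K = 0.781.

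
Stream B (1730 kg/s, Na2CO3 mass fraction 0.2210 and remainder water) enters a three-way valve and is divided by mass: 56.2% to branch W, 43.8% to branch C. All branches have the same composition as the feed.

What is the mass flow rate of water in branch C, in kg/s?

590.3 kg/s

Branch C total = 0.438×1730 = 757.74 kg/s.
water in C = 0.779×757.74 = 590.28 kg/s.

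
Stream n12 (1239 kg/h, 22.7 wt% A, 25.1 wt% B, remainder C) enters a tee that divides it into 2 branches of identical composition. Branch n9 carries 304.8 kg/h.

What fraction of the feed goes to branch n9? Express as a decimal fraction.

Fraction to n9 = 304.8/1239 = 0.2460.

0.246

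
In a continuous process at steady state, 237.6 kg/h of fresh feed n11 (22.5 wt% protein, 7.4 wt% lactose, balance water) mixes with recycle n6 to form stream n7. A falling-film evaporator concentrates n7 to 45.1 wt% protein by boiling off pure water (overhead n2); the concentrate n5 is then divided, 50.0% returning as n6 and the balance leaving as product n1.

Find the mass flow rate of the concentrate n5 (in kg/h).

237.1 kg/h

Overall protein balance (none leaves overhead): protein in fresh feed = protein in product, i.e. 237.6×0.225 = (1−0.500)·n5·0.451.
n5 = 53.46/(0.451×0.500) = 237.07 kg/h.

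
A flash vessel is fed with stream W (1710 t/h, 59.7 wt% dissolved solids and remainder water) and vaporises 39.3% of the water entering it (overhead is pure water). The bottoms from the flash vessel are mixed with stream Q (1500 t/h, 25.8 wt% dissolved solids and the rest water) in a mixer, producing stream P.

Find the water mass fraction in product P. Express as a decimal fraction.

Vapour removed = 0.393×0.403×1710 = 270.83 t/h; concentrate = 1439.2 t/h.
water reaching the mixer = 418.3 (from concentrate) + 1500×0.742 = 1531.3 t/h.
Product flow = 1439.2 + 1500 = 2939.2 t/h; water fraction = 0.5210.

0.5210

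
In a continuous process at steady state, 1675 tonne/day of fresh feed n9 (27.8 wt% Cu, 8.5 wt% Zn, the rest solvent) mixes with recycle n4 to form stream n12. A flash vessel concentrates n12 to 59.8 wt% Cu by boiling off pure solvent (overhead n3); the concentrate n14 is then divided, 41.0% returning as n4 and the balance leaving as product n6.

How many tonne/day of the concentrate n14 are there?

Overall Cu balance (none leaves overhead): Cu in fresh feed = Cu in product, i.e. 1675×0.278 = (1−0.410)·n14·0.598.
n14 = 465.65/(0.598×0.590) = 1319.8 tonne/day.

1320 tonne/day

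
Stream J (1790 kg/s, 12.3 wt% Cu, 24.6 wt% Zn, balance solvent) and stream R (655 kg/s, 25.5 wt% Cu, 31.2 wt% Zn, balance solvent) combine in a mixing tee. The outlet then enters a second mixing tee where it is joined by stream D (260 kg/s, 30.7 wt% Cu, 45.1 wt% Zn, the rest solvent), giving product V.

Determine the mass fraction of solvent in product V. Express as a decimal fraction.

Overall, product flow = 2705 kg/s.
solvent in = 1790×0.631 + 655×0.433 + 260×0.242 = 1476 kg/s.
solvent fraction in V = 0.546.

0.546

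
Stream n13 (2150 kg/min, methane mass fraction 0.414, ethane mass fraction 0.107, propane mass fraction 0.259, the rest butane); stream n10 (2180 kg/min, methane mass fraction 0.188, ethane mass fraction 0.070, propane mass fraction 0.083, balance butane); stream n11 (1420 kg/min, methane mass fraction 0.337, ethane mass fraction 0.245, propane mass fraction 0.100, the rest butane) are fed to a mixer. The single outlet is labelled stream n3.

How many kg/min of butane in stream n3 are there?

butane out = butane in = 2150×0.220 + 2180×0.659 + 1420×0.318 = 2361.2 kg/min.

2361 kg/min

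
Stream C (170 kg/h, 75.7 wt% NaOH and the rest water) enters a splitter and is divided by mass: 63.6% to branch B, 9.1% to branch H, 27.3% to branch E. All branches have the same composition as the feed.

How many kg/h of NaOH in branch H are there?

11.71 kg/h

Branch H total = 0.091×170 = 15.47 kg/h.
NaOH in H = 0.757×15.47 = 11.711 kg/h.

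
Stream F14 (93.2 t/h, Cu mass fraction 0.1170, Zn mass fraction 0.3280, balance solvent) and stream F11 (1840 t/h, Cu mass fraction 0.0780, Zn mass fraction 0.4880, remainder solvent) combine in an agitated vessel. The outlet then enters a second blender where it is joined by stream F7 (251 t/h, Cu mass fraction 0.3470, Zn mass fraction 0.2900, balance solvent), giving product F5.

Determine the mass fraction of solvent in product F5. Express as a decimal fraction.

Overall, product flow = 2184.2 t/h.
solvent in = 93.2×0.555 + 1840×0.434 + 251×0.363 = 941.4 t/h.
solvent fraction in F5 = 0.4310.

0.4310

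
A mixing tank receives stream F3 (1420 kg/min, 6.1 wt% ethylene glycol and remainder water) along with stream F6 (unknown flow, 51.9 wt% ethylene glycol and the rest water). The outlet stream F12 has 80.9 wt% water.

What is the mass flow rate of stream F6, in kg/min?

Let F6 be the unknown flow. Total out = 1420 + F6.
water balance: 1333.4 + 0.481·F6 = 0.809·(1420 + F6)
(0.481 − 0.809)·F6 = 0.809×1420 − 1333.4 = -184.6
F6 = -184.6 / -0.328 = 562.8 kg/min

562.8 kg/min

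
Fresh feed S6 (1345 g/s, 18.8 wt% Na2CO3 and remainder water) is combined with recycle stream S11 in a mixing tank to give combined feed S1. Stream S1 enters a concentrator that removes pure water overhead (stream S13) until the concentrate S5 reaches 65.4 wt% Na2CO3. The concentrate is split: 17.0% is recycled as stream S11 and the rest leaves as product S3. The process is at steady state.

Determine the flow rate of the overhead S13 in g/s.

Overall Na2CO3 balance (none leaves overhead): Na2CO3 in fresh feed = Na2CO3 in product, i.e. 1345×0.188 = (1−0.170)·S5·0.654.
S5 = 252.86/(0.654×0.830) = 465.83 g/s.
Recycle S11 = 0.170×465.83 = 79.191 g/s.
Combined feed S1 = 1345 + 79.191 = 1424.2 g/s.
Overhead S13 = S1 − S5 = 1424.2 − 465.83 = 958.36 g/s.

958.4 g/s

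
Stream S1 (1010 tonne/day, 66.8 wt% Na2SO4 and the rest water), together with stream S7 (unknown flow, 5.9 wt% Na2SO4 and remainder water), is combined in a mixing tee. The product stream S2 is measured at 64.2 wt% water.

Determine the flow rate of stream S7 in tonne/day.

Let S7 be the unknown flow. Total out = 1010 + S7.
water balance: 335.32 + 0.941·S7 = 0.642·(1010 + S7)
(0.941 − 0.642)·S7 = 0.642×1010 − 335.32 = 313.1
S7 = 313.1 / 0.299 = 1047.2 tonne/day

1047 tonne/day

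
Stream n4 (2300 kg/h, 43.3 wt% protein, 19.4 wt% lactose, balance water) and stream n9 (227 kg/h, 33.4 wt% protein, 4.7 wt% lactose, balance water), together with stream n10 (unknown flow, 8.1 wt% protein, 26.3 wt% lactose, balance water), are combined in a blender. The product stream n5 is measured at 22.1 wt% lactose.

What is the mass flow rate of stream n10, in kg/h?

2419 kg/h

Let n10 be the unknown flow. Total out = 2527 + n10.
lactose balance: 456.87 + 0.263·n10 = 0.221·(2527 + n10)
(0.263 − 0.221)·n10 = 0.221×2527 − 456.87 = 101.6
n10 = 101.6 / 0.042 = 2419 kg/h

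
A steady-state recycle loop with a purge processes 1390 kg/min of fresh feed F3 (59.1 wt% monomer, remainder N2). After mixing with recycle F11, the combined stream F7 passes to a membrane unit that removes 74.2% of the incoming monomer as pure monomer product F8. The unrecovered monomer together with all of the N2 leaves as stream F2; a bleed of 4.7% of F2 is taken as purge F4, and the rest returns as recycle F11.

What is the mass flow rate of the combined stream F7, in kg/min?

13190 kg/min

N2 enters only via F3 and leaves only via the purge: 1390×0.409 = 0.047×(N2 in F2), and the membrane unit passes all N2, so N2 in F7 = N2 in F2 = 12096 kg/min.
monomer in F7: m_A = 1390×0.591 + (1−0.047)·(1−0.742)·m_A, so m_A = 821.49/0.7541 = 1089.3 kg/min.
F7 = 1089.3 + 12096 = 13185 kg/min.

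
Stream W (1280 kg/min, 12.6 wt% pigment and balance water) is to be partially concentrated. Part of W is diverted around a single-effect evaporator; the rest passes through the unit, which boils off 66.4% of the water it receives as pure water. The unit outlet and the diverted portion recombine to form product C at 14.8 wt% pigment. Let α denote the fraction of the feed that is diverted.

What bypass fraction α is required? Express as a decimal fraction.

All 1280×0.126 = 161.28 kg/min of pigment reaches C, so C = 161.28/0.148 = 1089.7 kg/min and vapour = 190.27 kg/min.
The evaporator receives (1−α)·1280 of feed at 0.874 water and removes 0.664 of that water:
0.664×0.874×(1−α)×1280 = 190.27
(1−α) = 190.27/742.83 = 0.2561;  α = 0.7439.

0.744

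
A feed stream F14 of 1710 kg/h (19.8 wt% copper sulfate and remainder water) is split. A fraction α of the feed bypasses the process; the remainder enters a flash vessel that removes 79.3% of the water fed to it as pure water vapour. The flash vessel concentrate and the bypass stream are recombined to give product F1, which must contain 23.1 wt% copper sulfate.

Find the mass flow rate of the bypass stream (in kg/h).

All 1710×0.198 = 338.58 kg/h of copper sulfate reaches F1, so F1 = 338.58/0.231 = 1465.7 kg/h and vapour = 244.29 kg/h.
The evaporator receives (1−α)·1710 of feed at 0.802 water and removes 0.793 of that water:
0.793×0.802×(1−α)×1710 = 244.29
(1−α) = 244.29/1087.5 = 0.2246;  α = 0.7754.
Bypass flow = 0.7754×1710 = 1325.9 kg/h.

1326 kg/h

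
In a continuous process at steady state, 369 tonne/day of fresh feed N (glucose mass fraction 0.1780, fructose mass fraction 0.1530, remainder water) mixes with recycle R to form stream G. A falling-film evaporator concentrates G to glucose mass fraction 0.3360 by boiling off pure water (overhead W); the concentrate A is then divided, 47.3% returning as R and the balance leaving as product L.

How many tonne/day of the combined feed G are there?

544.5 tonne/day

Overall glucose balance (none leaves overhead): glucose in fresh feed = glucose in product, i.e. 369×0.178 = (1−0.473)·A·0.336.
A = 65.682/(0.336×0.527) = 370.93 tonne/day.
Recycle R = 0.473×370.93 = 175.45 tonne/day.
Combined feed G = 369 + 175.45 = 544.45 tonne/day.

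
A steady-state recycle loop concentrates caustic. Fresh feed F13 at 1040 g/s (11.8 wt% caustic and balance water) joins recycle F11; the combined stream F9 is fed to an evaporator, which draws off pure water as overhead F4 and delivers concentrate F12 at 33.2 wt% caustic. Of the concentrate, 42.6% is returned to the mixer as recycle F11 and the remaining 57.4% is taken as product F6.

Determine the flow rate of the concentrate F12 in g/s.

644 g/s

Overall caustic balance (none leaves overhead): caustic in fresh feed = caustic in product, i.e. 1040×0.118 = (1−0.426)·F12·0.332.
F12 = 122.72/(0.332×0.574) = 643.97 g/s.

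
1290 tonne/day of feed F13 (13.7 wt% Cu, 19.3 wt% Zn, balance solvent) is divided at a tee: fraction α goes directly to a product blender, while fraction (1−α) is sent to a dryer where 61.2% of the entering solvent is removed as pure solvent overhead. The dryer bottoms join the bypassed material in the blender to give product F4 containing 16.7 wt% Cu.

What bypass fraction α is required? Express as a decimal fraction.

All 1290×0.137 = 176.73 tonne/day of Cu reaches F4, so F4 = 176.73/0.167 = 1058.3 tonne/day and vapour = 231.74 tonne/day.
The evaporator receives (1−α)·1290 of feed at 0.670 solvent and removes 0.612 of that solvent:
0.612×0.670×(1−α)×1290 = 231.74
(1−α) = 231.74/528.95 = 0.4381;  α = 0.5619.

0.562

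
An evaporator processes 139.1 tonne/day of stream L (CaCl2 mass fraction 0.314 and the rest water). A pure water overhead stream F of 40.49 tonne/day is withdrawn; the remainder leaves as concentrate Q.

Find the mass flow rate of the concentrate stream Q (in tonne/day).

Concentrate = 139.1 − 40.49 = 98.61 tonne/day.

98.61 tonne/day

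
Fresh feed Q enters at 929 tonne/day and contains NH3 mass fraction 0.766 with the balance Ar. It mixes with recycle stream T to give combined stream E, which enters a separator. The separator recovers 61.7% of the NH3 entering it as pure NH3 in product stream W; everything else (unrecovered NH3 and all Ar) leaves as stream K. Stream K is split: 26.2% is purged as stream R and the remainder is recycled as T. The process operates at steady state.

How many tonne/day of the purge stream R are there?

316.9 tonne/day

Ar enters only via Q and leaves only via the purge: 929×0.234 = 0.262×(Ar in K), and the separator passes all Ar, so Ar in E = Ar in K = 829.72 tonne/day.
NH3 in E: m_A = 929×0.766 + (1−0.262)·(1−0.617)·m_A, so m_A = 711.61/0.7173 = 992.01 tonne/day.
K = (1−0.617)×992.01 + 829.72 = 1209.7 tonne/day.
Purge R = 0.262×1209.7 = 316.93 tonne/day.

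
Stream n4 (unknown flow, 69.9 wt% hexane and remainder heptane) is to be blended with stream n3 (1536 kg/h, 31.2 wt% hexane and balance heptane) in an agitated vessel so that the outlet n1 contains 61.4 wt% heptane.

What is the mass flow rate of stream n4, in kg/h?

Let n4 be the unknown flow. Total out = 1536 + n4.
heptane balance: 1056.8 + 0.301·n4 = 0.614·(1536 + n4)
(0.301 − 0.614)·n4 = 0.614×1536 − 1056.8 = -113.66
n4 = -113.66 / -0.313 = 363.14 kg/h

363.1 kg/h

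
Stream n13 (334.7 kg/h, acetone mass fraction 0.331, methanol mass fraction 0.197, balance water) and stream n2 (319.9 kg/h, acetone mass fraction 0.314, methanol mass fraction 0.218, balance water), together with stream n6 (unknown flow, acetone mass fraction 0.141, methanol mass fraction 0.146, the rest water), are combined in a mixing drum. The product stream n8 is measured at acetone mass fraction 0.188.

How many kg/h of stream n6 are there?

Let n6 be the unknown flow. Total out = 654.6 + n6.
acetone balance: 211.23 + 0.141·n6 = 0.188·(654.6 + n6)
(0.141 − 0.188)·n6 = 0.188×654.6 − 211.23 = -88.17
n6 = -88.17 / -0.047 = 1875.9 kg/h

1876 kg/h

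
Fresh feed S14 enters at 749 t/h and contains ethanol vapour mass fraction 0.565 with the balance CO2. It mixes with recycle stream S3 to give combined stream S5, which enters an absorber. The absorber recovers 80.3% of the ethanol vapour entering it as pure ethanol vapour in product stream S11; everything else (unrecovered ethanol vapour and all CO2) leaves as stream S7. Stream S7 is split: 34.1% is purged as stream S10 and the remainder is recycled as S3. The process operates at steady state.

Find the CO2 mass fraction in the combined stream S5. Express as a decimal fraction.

CO2 enters only via S14 and leaves only via the purge: 749×0.435 = 0.341×(CO2 in S7), and the absorber passes all CO2, so CO2 in S5 = CO2 in S7 = 955.47 t/h.
ethanol vapour in S5: m_A = 749×0.565 + (1−0.341)·(1−0.803)·m_A, so m_A = 423.18/0.8702 = 486.32 t/h.
S5 = 486.32 + 955.47 = 1441.8 t/h.
CO2 fraction in S5 = 955.47/1441.8 = 0.663.

0.663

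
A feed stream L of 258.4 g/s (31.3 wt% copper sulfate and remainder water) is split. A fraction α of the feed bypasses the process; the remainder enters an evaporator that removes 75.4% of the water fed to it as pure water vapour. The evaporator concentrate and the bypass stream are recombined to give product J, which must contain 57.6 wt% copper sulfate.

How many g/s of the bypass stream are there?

All 258.4×0.313 = 80.879 g/s of copper sulfate reaches J, so J = 80.879/0.576 = 140.42 g/s and vapour = 117.98 g/s.
The evaporator receives (1−α)·258.4 of feed at 0.687 water and removes 0.754 of that water:
0.754×0.687×(1−α)×258.4 = 117.98
(1−α) = 117.98/133.85 = 0.8815;  α = 0.1185.
Bypass flow = 0.1185×258.4 = 30.629 g/s.

30.63 g/s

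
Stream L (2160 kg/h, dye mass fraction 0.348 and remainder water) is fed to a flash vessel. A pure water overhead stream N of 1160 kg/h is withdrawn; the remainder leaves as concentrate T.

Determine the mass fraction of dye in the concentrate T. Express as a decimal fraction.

dye is not removed: 2160×0.348 = 751.68 kg/h of dye enters T.
Concentrate = 2160 − 1160 = 1000 kg/h.
Mass fraction = 751.68/1000 = 0.752.

0.752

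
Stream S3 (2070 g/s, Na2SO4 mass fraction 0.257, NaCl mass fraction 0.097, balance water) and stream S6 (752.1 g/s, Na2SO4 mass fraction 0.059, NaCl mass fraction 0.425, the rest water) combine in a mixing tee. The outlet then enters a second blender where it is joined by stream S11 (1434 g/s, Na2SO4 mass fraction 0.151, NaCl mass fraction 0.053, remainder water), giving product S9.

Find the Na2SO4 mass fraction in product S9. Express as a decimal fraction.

Overall, product flow = 4256.1 g/s.
Na2SO4 in = 2070×0.257 + 752.1×0.059 + 1434×0.151 = 792.9 g/s.
Na2SO4 fraction in S9 = 0.186.

0.186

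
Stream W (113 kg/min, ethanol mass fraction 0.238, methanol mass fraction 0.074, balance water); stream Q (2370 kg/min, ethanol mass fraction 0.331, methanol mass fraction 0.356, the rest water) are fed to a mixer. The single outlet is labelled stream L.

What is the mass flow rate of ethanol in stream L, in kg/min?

811.4 kg/min

ethanol out = ethanol in = 113×0.238 + 2370×0.331 = 811.36 kg/min.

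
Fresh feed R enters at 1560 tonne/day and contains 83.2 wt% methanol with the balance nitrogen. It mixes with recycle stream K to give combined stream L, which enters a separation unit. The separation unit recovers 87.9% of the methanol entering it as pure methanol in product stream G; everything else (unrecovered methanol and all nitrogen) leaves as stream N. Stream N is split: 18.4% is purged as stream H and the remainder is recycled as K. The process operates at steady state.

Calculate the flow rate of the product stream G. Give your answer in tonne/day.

methanol in L: m_A = 1560×0.832 + (1−0.184)·(1−0.879)·m_A, so m_A = 1297.9/0.9013 = 1440.1 tonne/day.
Product G = 0.879×1440.1 = 1265.9 tonne/day.

1266 tonne/day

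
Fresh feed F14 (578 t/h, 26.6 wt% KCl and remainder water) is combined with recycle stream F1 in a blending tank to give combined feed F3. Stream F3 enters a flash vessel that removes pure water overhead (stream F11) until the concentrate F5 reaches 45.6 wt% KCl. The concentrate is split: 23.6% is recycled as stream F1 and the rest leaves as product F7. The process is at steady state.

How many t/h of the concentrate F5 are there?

Overall KCl balance (none leaves overhead): KCl in fresh feed = KCl in product, i.e. 578×0.266 = (1−0.236)·F5·0.456.
F5 = 153.75/(0.456×0.764) = 441.32 t/h.

441.3 t/h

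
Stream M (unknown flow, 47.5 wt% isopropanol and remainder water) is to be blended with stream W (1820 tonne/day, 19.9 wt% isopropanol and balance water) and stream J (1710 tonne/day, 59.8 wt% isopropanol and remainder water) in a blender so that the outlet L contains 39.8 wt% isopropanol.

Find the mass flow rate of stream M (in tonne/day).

Let M be the unknown flow. Total out = 3530 + M.
isopropanol balance: 1384.8 + 0.475·M = 0.398·(3530 + M)
(0.475 − 0.398)·M = 0.398×3530 − 1384.8 = 20.18
M = 20.18 / 0.077 = 262.08 tonne/day

262.1 tonne/day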